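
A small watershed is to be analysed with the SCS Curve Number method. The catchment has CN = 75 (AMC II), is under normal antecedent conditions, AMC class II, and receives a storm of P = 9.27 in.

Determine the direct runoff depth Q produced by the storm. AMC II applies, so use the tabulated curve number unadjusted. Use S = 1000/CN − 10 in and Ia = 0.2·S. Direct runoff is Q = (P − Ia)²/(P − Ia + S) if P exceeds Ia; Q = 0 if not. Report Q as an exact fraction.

AMC II — tabulated CN = 75 applies directly.
S = 1000/75 − 10 = 10/3 in ≈ 3.333 in
Ia = 0.2·(10/3) = 2/3 in ≈ 0.667 in
P − Ia = 9.270 − 0.667 = 2581/300 ≈ 8.603 in (> 0, runoff occurs)
Q = (2581/300)²/((2581/300) + 10/3) = (6661561/90000)/(3581/300) = 6661561/1074300 in ≈ 6.201 in

Q = 6661561/1074300 in ≈ 6.201 in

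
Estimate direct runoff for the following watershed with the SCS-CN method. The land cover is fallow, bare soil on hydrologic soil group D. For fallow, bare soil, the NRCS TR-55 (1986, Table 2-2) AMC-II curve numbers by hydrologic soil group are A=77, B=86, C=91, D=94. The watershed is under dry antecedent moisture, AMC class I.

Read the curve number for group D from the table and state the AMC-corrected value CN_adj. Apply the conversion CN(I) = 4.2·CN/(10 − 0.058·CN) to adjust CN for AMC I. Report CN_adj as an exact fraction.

CN_adj = 32900/379 ≈ 86.807

NRCS table: fallow, bare soil, soil group D → CN(II) = 94
Dry (AMC I): CN(I) = 4.2·94/(10 − 0.058·94) = (1974/5)/(1137/250) = 32900/379 ≈ 86.807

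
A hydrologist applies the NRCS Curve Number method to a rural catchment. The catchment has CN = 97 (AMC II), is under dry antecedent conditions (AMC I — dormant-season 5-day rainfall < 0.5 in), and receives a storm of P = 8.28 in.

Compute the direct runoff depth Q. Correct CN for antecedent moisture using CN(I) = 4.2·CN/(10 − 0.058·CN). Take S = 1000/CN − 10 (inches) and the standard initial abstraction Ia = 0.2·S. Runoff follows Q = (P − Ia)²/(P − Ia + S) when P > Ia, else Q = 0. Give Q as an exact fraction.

CN(I) from CN(II)=97: (4.2·97)/(10 − 0.058·97) = 67900/729 ≈ 93.141
Max retention: S = 1000/(67900/729) − 10 = 500/679 in (≈ 0.736 in)
Ia = 0.2S: 0.2·0.736 = 0.147 in (exactly 100/679)
Since P=8.280 > Ia=0.147: effective rainfall P−Ia = 138053/16975 in
Q: (138053/16975)² ÷ (150553/16975) = 19058630809/2555637175 in (≈ 7.457 in)

Q = 19058630809/2555637175 in ≈ 7.457 in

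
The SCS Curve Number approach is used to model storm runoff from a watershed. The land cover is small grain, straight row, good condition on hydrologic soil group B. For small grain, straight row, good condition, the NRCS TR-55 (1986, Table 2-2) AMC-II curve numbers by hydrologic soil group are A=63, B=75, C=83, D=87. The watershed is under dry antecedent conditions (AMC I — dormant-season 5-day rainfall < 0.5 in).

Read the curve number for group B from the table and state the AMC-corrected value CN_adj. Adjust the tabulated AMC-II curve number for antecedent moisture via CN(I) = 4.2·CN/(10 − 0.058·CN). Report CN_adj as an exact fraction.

NRCS table: small grain, straight row, good condition, soil group B → CN(II) = 75
CN(I) from CN(II)=75: (4.2·75)/(10 − 0.058·75) = 6300/113 ≈ 55.752

CN_adj = 6300/113 ≈ 55.752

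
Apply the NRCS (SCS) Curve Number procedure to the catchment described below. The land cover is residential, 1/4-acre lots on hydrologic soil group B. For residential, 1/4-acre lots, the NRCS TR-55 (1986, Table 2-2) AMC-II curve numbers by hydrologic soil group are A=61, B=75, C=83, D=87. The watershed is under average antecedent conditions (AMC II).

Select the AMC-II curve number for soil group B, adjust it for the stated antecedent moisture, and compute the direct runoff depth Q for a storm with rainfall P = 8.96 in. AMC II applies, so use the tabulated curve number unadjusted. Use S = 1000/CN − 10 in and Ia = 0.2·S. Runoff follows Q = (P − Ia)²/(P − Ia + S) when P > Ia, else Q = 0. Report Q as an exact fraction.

Q = 96721/16350 in ≈ 5.916 in

NRCS table: residential, 1/4-acre lots, soil group B → CN(II) = 75
AMC II — tabulated CN = 75 applies directly.
Max retention: S = 1000/75 − 10 = 10/3 in (≈ 3.333 in)
Initial abstraction Ia = S/5 = (10/3)/5 = 2/3 ≈ 0.667 in
P − Ia = 8.960 − 0.667 = 622/75 ≈ 8.293 in (> 0, runoff occurs)
Q: (622/75)² ÷ (872/75) = 96721/16350 in (≈ 5.916 in)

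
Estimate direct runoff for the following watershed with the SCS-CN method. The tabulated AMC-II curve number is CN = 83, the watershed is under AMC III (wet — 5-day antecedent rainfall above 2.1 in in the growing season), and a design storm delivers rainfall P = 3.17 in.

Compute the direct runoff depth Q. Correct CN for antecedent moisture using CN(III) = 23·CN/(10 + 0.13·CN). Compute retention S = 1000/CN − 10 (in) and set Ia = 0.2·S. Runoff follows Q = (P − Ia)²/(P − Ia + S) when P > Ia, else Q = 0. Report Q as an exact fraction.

CN(III) from CN(II)=83: (23·83)/(10 + 0.13·83) = 190900/2079 ≈ 91.823
S = 1000/(190900/2079) − 10 = 1700/1909 in ≈ 0.891 in
Ia = 0.2·(1700/1909) = 340/1909 in ≈ 0.178 in
P − Ia = 3.170 − 0.178 = 571153/190900 ≈ 2.992 in (> 0, runoff occurs)
Q = (571153/190900)²/((571153/190900) + 1700/1909) = (326215749409/36442810000)/(741153/190900) = 326215749409/141486107700 in ≈ 2.306 in

Q = 326215749409/141486107700 in ≈ 2.306 in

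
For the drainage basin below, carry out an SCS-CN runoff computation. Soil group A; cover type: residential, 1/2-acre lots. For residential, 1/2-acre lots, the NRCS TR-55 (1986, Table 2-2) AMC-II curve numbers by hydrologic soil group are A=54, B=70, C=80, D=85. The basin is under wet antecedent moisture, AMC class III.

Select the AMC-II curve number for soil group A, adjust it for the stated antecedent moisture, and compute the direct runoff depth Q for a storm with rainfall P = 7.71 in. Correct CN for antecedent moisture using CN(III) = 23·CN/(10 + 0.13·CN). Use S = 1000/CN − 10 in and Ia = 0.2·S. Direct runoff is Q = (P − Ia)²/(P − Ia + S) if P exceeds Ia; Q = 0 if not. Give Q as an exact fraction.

Q = 354079489/77805900 in ≈ 4.551 in

NRCS table: residential, 1/2-acre lots, soil group A → CN(II) = 54
CN(III) from CN(II)=54: (23·54)/(10 + 0.13·54) = 2700/37 ≈ 72.973
Retention S: 1000/CN − 10 with CN=72.973 → S = 100/27 ≈ 3.704 in
Ia = 0.2S: 0.2·3.704 = 0.741 in (exactly 20/27)
Since P=7.710 > Ia=0.741: effective rainfall P−Ia = 18817/2700 in
Q: (18817/2700)² ÷ (28817/2700) = 354079489/77805900 in (≈ 4.551 in)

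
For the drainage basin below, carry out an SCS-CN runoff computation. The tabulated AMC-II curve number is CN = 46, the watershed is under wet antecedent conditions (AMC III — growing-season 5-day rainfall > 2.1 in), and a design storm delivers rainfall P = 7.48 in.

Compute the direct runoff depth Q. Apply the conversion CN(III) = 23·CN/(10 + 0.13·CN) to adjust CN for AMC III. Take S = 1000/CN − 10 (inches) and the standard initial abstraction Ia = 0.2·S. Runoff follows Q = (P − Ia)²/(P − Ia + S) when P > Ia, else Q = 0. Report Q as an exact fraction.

CN(III) from CN(II)=46: (23·46)/(10 + 0.13·46) = 52900/799 ≈ 66.208
Max retention: S = 1000/(52900/799) − 10 = 2700/529 in (≈ 5.104 in)
Initial abstraction Ia = S/5 = (2700/529)/5 = 540/529 ≈ 1.021 in
P − Ia = 7.480 − 1.021 = 85423/13225 ≈ 6.459 in (> 0, runoff occurs)
Q = (85423/13225)²/((85423/13225) + 2700/529) = (7297088929/174900625)/(152923/13225) = 7297088929/2022406675 in ≈ 3.608 in

Q = 7297088929/2022406675 in ≈ 3.608 in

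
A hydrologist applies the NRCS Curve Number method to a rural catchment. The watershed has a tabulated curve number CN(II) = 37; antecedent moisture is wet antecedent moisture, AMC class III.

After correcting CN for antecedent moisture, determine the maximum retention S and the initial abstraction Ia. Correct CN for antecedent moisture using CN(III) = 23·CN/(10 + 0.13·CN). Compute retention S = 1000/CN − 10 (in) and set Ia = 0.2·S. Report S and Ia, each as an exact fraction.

S = 6300/851 in ≈ 7.403 in; Ia = 1260/851 in ≈ 1.481 in

Adjust CN=37 to AMC III: 23·37/(10 + 0.13·37) → 851 ÷ (1481/100) = 85100/1481 ≈ 57.461
S = 1000/(85100/1481) − 10 = 6300/851 in ≈ 7.403 in
Initial abstraction Ia = S/5 = (6300/851)/5 = 1260/851 ≈ 1.481 in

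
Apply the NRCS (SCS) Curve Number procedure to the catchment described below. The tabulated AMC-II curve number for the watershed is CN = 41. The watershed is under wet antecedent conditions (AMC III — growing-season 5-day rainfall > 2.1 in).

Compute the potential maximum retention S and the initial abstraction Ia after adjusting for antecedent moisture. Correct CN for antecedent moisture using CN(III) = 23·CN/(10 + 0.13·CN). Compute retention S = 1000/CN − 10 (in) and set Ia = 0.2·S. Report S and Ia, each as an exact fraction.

CN(III) from CN(II)=41: (23·41)/(10 + 0.13·41) = 94300/1533 ≈ 61.513
Retention S: 1000/CN − 10 with CN=61.513 → S = 5900/943 ≈ 6.257 in
Ia = 0.2·(5900/943) = 1180/943 in ≈ 1.251 in

S = 5900/943 in ≈ 6.257 in; Ia = 1180/943 in ≈ 1.251 in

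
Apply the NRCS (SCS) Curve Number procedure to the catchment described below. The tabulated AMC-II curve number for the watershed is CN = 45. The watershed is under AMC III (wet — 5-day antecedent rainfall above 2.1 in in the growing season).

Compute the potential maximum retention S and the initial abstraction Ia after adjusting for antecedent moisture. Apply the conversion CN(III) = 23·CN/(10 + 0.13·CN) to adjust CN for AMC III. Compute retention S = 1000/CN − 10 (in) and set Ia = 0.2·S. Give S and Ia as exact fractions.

S = 1100/207 in ≈ 5.314 in; Ia = 220/207 in ≈ 1.063 in

CN(III) from CN(II)=45: (23·45)/(10 + 0.13·45) = 20700/317 ≈ 65.300
Max retention: S = 1000/(20700/317) − 10 = 1100/207 in (≈ 5.314 in)
Initial abstraction Ia = S/5 = (1100/207)/5 = 220/207 ≈ 1.063 in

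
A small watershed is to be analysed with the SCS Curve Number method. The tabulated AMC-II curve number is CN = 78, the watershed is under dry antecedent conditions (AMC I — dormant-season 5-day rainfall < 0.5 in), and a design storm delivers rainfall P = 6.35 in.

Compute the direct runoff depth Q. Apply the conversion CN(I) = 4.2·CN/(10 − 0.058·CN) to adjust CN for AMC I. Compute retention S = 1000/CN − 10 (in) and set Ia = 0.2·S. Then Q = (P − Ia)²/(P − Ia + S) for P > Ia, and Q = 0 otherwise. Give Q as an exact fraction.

Dry (AMC I): CN(I) = 4.2·78/(10 − 0.058·78) = (1638/5)/(1369/250) = 81900/1369 ≈ 59.825
Max retention: S = 1000/(81900/1369) − 10 = 5500/819 in (≈ 6.716 in)
Ia = 0.2·(5500/819) = 1100/819 in ≈ 1.343 in
P − Ia = 6.350 − 1.343 = 82013/16380 ≈ 5.007 in (> 0, runoff occurs)
Q: (82013/16380)² ÷ (192013/16380) = 6726132169/3145172940 in (≈ 2.139 in)

Q = 6726132169/3145172940 in ≈ 2.139 in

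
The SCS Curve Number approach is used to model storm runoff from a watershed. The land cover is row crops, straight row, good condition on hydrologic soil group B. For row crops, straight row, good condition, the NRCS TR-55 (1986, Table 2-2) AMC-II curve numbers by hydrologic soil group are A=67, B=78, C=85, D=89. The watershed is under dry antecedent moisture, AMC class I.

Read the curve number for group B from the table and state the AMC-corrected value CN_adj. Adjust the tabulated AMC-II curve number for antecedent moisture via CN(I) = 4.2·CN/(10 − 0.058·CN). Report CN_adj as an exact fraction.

NRCS table: row crops, straight row, good condition, soil group B → CN(II) = 78
CN(I) from CN(II)=78: (4.2·78)/(10 − 0.058·78) = 81900/1369 ≈ 59.825

CN_adj = 81900/1369 ≈ 59.825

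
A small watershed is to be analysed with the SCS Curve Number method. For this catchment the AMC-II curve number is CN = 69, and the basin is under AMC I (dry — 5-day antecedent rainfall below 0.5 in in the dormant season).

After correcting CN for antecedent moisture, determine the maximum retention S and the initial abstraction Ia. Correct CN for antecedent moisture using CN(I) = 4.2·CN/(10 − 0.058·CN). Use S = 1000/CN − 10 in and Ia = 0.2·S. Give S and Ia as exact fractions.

S = 15500/1449 in ≈ 10.697 in; Ia = 3100/1449 in ≈ 2.139 in

Dry (AMC I): CN(I) = 4.2·69/(10 − 0.058·69) = (1449/5)/(2999/500) = 144900/2999 ≈ 48.316
Retention S: 1000/CN − 10 with CN=48.316 → S = 15500/1449 ≈ 10.697 in
Ia = 0.2S: 0.2·10.697 = 2.139 in (exactly 3100/1449)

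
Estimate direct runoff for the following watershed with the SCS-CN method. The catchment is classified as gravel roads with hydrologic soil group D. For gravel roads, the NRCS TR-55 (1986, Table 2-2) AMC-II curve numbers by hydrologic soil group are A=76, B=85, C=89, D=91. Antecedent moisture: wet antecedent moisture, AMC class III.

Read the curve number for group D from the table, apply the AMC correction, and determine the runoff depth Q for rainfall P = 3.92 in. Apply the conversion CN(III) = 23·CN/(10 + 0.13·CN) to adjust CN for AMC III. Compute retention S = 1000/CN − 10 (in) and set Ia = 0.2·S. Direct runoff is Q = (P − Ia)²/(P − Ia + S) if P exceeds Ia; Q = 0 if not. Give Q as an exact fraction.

NRCS table: gravel roads, soil group D → CN(II) = 91
CN(III) from CN(II)=91: (23·91)/(10 + 0.13·91) = 209300/2183 ≈ 95.877
Retention S: 1000/CN − 10 with CN=95.877 → S = 900/2093 ≈ 0.430 in
Ia = 0.2S: 0.2·0.430 = 0.086 in (exactly 180/2093)
P − Ia = 3.920 − 0.086 = 200614/52325 ≈ 3.834 in (> 0, runoff occurs)
Q = (200614/52325)²/((200614/52325) + 900/2093) = (40245976996/2737905625)/(223114/52325) = 20122988498/5837220025 in ≈ 3.447 in

Q = 20122988498/5837220025 in ≈ 3.447 in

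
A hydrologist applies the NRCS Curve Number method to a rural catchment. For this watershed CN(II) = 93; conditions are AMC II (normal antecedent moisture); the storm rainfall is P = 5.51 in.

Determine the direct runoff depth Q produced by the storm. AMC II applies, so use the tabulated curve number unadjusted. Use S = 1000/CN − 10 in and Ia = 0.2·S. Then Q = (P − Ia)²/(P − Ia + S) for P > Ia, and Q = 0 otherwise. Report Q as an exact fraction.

Average conditions: CN = 93 (no AMC adjustment).
Max retention: S = 1000/93 − 10 = 70/93 in (≈ 0.753 in)
Ia = 0.2·(70/93) = 14/93 in ≈ 0.151 in
P − Ia = 5.510 − 0.151 = 49843/9300 ≈ 5.359 in (> 0, runoff occurs)
Q = (49843/9300)²/((49843/9300) + 70/93) = (2484324649/86490000)/(56843/9300) = 2484324649/528639900 in ≈ 4.699 in

Q = 2484324649/528639900 in ≈ 4.699 in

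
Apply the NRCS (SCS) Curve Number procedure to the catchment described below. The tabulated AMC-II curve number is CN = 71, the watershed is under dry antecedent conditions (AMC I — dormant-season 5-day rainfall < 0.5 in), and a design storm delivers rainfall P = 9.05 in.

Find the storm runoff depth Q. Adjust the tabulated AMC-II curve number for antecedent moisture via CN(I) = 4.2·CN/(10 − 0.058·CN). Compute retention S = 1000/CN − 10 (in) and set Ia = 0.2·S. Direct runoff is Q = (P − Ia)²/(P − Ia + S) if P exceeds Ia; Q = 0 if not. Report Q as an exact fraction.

CN(I) from CN(II)=71: (4.2·71)/(10 − 0.058·71) = 149100/2941 ≈ 50.697
Retention S: 1000/CN − 10 with CN=50.697 → S = 14500/1491 ≈ 9.725 in
Initial abstraction Ia = S/5 = (14500/1491)/5 = 2900/1491 ≈ 1.945 in
P − Ia = 9.050 − 1.945 = 211871/29820 ≈ 7.105 in (> 0, runoff occurs)
Q: (211871/29820)² ÷ (501871/29820) = 44889320641/14965793220 in (≈ 2.999 in)

Q = 44889320641/14965793220 in ≈ 2.999 in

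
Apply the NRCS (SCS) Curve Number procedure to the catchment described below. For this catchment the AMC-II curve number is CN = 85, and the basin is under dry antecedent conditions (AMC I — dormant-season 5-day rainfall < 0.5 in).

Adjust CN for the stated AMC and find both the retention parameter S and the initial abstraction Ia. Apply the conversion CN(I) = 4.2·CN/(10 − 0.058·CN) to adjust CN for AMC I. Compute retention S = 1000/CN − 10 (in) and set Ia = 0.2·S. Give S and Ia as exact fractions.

Adjust CN=85 to AMC I: 4.2·85/(10 − 0.058·85) → 357 ÷ (507/100) = 11900/169 ≈ 70.414
S = 1000/(11900/169) − 10 = 500/119 in ≈ 4.202 in
Ia = 0.2S: 0.2·4.202 = 0.840 in (exactly 100/119)

S = 500/119 in ≈ 4.202 in; Ia = 100/119 in ≈ 0.840 in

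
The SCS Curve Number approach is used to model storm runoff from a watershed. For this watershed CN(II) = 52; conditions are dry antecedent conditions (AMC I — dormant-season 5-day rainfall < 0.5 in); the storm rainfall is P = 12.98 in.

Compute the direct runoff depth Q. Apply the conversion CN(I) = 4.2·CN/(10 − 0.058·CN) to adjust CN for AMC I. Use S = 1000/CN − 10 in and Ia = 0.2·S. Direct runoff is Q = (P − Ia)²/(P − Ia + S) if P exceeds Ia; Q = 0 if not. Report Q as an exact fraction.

CN(I) from CN(II)=52: (4.2·52)/(10 − 0.058·52) = 9100/291 ≈ 31.271
Retention S: 1000/CN − 10 with CN=31.271 → S = 2000/91 ≈ 21.978 in
Initial abstraction Ia = S/5 = (2000/91)/5 = 400/91 ≈ 4.396 in
Since P=12.980 > Ia=4.396: effective rainfall P−Ia = 39059/4550 in
Q = (39059/4550)²/((39059/4550) + 2000/91) = (1525605481/20702500)/(139059/4550) = 1525605481/632718450 in ≈ 2.411 in

Q = 1525605481/632718450 in ≈ 2.411 in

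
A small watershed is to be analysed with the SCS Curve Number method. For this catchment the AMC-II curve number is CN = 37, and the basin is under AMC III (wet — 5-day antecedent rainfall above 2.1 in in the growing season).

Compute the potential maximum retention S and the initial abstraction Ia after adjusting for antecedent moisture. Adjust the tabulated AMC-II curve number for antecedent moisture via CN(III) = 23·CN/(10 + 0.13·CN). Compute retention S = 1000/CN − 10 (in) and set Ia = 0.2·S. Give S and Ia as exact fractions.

S = 6300/851 in ≈ 7.403 in; Ia = 1260/851 in ≈ 1.481 in

Wet (AMC III): CN(III) = 23·37/(10 + 0.13·37) = 851/(1481/100) = 85100/1481 ≈ 57.461
S = 1000/(85100/1481) − 10 = 6300/851 in ≈ 7.403 in
Ia = 0.2·(6300/851) = 1260/851 in ≈ 1.481 in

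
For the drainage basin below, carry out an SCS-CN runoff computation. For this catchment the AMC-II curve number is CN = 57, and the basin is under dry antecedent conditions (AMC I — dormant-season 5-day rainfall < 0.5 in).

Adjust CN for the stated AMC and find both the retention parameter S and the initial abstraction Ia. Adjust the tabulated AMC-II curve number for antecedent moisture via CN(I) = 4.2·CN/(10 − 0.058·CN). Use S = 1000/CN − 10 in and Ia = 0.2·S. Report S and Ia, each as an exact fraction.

CN(I) from CN(II)=57: (4.2·57)/(10 − 0.058·57) = 119700/3347 ≈ 35.763
S = 1000/(119700/3347) − 10 = 21500/1197 in ≈ 17.962 in
Ia = 0.2·(21500/1197) = 4300/1197 in ≈ 3.592 in

S = 21500/1197 in ≈ 17.962 in; Ia = 4300/1197 in ≈ 3.592 in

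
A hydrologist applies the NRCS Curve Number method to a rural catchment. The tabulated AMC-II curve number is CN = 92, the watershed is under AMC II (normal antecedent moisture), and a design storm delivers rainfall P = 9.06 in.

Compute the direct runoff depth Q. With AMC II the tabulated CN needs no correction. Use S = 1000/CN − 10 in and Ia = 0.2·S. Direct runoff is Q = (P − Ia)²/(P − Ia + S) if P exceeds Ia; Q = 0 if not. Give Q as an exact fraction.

CN(II) = 92; AMC II needs no correction.
S = 1000/92 − 10 = 20/23 in ≈ 0.870 in
Ia = 0.2S: 0.2·0.870 = 0.174 in (exactly 4/23)
Excess rainfall: 9.060 − 0.174 = 8.886 in; P > Ia so Q > 0
Runoff Q = (P−Ia)²/(P−Ia+S) = (8.886)²/(8.886+0.870) = 104427961/12901850 ≈ 8.094 in

Q = 104427961/12901850 in ≈ 8.094 in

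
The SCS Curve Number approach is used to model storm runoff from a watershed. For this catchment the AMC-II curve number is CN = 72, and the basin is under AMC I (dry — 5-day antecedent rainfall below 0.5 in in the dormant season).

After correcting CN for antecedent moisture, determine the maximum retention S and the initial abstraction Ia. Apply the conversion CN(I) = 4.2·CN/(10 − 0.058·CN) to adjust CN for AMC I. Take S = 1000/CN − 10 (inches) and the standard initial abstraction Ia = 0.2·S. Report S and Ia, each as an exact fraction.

CN(I) from CN(II)=72: (4.2·72)/(10 − 0.058·72) = 675/13 ≈ 51.923
S = 1000/(675/13) − 10 = 250/27 in ≈ 9.259 in
Ia = 0.2·(250/27) = 50/27 in ≈ 1.852 in

S = 250/27 in ≈ 9.259 in; Ia = 50/27 in ≈ 1.852 in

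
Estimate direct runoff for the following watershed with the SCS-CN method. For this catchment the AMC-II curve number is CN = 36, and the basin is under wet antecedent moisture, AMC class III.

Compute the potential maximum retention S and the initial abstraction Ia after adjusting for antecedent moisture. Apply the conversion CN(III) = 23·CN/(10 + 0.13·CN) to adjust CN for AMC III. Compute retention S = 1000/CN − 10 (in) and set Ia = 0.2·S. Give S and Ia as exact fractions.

Adjust CN=36 to AMC III: 23·36/(10 + 0.13·36) → 828 ÷ (367/25) = 20700/367 ≈ 56.403
S = 1000/(20700/367) − 10 = 1600/207 in ≈ 7.729 in
Ia = 0.2S: 0.2·7.729 = 1.546 in (exactly 320/207)

S = 1600/207 in ≈ 7.729 in; Ia = 320/207 in ≈ 1.546 in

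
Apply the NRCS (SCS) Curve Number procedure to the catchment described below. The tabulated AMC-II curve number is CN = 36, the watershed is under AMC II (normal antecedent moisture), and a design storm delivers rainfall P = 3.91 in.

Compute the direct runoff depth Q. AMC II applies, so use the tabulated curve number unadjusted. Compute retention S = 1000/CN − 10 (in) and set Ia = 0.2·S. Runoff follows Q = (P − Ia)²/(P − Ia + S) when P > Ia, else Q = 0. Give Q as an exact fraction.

AMC II — tabulated CN = 36 applies directly.
Retention S: 1000/CN − 10 with CN=36.000 → S = 160/9 ≈ 17.778 in
Initial abstraction Ia = S/5 = (160/9)/5 = 32/9 ≈ 3.556 in
P − Ia = 3.910 − 3.556 = 319/900 ≈ 0.354 in (> 0, runoff occurs)
Runoff Q = (P−Ia)²/(P−Ia+S) = (0.354)²/(0.354+17.778) = 101761/14687100 ≈ 0.007 in

Q = 101761/14687100 in ≈ 0.007 in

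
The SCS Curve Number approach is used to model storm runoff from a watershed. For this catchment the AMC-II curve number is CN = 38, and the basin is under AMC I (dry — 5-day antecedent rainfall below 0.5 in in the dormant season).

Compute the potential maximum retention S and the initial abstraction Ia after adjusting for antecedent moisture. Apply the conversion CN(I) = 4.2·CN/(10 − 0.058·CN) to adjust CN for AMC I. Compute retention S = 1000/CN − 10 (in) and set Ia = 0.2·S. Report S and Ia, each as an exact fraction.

CN(I) from CN(II)=38: (4.2·38)/(10 − 0.058·38) = 39900/1949 ≈ 20.472
Retention S: 1000/CN − 10 with CN=20.472 → S = 15500/399 ≈ 38.847 in
Ia = 0.2·(15500/399) = 3100/399 in ≈ 7.769 in

S = 15500/399 in ≈ 38.847 in; Ia = 3100/399 in ≈ 7.769 in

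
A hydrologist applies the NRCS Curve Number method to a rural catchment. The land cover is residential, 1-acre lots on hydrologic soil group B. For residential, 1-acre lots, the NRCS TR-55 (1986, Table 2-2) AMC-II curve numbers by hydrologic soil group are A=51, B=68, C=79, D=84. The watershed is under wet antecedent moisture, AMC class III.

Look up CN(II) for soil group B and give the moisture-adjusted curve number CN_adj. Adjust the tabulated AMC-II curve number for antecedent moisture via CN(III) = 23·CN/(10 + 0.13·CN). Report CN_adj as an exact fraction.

CN_adj = 39100/471 ≈ 83.015

NRCS table: residential, 1-acre lots, soil group B → CN(II) = 68
Adjust CN=68 to AMC III: 23·68/(10 + 0.13·68) → 1564 ÷ (471/25) = 39100/471 ≈ 83.015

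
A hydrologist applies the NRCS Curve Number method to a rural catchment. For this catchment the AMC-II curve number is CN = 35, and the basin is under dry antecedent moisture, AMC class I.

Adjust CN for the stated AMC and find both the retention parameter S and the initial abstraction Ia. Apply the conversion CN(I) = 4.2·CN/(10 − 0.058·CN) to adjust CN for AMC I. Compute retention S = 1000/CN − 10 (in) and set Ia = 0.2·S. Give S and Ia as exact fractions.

S = 6500/147 in ≈ 44.218 in; Ia = 1300/147 in ≈ 8.844 in

Dry (AMC I): CN(I) = 4.2·35/(10 − 0.058·35) = 147/(797/100) = 14700/797 ≈ 18.444
Max retention: S = 1000/(14700/797) − 10 = 6500/147 in (≈ 44.218 in)
Ia = 0.2·(6500/147) = 1300/147 in ≈ 8.844 in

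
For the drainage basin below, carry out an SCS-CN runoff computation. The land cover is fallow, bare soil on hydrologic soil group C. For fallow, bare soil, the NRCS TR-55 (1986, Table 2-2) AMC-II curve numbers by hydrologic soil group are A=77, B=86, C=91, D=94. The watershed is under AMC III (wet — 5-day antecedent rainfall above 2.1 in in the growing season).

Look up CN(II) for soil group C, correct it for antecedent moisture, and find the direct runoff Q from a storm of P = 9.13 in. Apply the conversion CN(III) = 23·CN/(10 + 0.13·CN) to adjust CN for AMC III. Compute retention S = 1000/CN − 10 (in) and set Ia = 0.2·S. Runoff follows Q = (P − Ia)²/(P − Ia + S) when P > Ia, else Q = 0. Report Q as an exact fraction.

NRCS table: fallow, bare soil, soil group C → CN(II) = 91
CN(III) from CN(II)=91: (23·91)/(10 + 0.13·91) = 209300/2183 ≈ 95.877
S = 1000/(209300/2183) − 10 = 900/2093 in ≈ 0.430 in
Initial abstraction Ia = S/5 = (900/2093)/5 = 180/2093 ≈ 0.086 in
Excess rainfall: 9.130 − 0.086 = 9.044 in; P > Ia so Q > 0
Runoff Q = (P−Ia)²/(P−Ia+S) = (9.044)²/(9.044+0.430) = 3583104482281/415022853700 ≈ 8.634 in

Q = 3583104482281/415022853700 in ≈ 8.634 in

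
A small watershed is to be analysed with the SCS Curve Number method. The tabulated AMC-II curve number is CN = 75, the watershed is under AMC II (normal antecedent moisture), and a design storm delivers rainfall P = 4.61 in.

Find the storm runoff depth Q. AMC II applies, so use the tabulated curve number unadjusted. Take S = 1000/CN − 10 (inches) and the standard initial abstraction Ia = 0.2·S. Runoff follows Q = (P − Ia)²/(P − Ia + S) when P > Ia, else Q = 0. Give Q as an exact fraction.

Q = 1399489/654900 in ≈ 2.137 in

CN(II) = 75; AMC II needs no correction.
Retention S: 1000/CN − 10 with CN=75.000 → S = 10/3 ≈ 3.333 in
Ia = 0.2·(10/3) = 2/3 in ≈ 0.667 in
P − Ia = 4.610 − 0.667 = 1183/300 ≈ 3.943 in (> 0, runoff occurs)
Q: (1183/300)² ÷ (2183/300) = 1399489/654900 in (≈ 2.137 in)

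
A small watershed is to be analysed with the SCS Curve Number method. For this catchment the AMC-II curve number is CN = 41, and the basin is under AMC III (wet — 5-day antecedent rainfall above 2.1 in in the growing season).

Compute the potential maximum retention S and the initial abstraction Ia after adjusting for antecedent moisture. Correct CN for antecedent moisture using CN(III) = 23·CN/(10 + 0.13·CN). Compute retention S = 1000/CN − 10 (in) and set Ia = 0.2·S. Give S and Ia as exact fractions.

S = 5900/943 in ≈ 6.257 in; Ia = 1180/943 in ≈ 1.251 in

CN(III) from CN(II)=41: (23·41)/(10 + 0.13·41) = 94300/1533 ≈ 61.513
S = 1000/(94300/1533) − 10 = 5900/943 in ≈ 6.257 in
Ia = 0.2S: 0.2·6.257 = 1.251 in (exactly 1180/943)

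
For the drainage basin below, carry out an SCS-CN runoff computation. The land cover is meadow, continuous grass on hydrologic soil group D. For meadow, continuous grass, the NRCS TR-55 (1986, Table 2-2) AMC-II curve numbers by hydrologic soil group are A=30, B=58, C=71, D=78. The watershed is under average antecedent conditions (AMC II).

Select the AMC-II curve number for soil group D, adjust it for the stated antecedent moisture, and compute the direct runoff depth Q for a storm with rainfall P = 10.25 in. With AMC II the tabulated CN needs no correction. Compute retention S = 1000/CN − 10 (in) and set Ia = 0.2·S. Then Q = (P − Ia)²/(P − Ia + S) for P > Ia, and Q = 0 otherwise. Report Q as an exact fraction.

NRCS table: meadow, continuous grass, soil group D → CN(II) = 78
Average conditions: CN = 78 (no AMC adjustment).
S = 1000/78 − 10 = 110/39 in ≈ 2.821 in
Ia = 0.2·(110/39) = 22/39 in ≈ 0.564 in
P − Ia = 10.250 − 0.564 = 1511/156 ≈ 9.686 in (> 0, runoff occurs)
Q: (1511/156)² ÷ (1951/156) = 2283121/304356 in (≈ 7.501 in)

Q = 2283121/304356 in ≈ 7.501 in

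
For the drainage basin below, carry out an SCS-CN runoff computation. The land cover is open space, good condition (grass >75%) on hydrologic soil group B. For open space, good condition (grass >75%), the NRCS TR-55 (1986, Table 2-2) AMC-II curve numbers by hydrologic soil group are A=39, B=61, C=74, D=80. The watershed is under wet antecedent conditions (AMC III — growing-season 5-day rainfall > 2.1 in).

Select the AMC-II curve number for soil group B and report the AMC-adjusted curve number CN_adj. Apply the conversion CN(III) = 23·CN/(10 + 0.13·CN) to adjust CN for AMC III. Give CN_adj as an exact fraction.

CN_adj = 140300/1793 ≈ 78.249

NRCS table: open space, good condition (grass >75%), soil group B → CN(II) = 61
Adjust CN=61 to AMC III: 23·61/(10 + 0.13·61) → 1403 ÷ (1793/100) = 140300/1793 ≈ 78.249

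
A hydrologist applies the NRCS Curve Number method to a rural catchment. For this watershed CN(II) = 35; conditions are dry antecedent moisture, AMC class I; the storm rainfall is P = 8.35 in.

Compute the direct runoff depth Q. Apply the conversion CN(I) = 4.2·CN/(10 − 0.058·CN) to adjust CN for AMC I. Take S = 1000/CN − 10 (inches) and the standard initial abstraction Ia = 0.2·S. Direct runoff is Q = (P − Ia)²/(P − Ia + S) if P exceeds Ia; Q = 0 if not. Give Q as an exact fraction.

Q = 0 in ≈ 0.000 in

Dry (AMC I): CN(I) = 4.2·35/(10 − 0.058·35) = 147/(797/100) = 14700/797 ≈ 18.444
Max retention: S = 1000/(14700/797) − 10 = 6500/147 in (≈ 44.218 in)
Ia = 0.2·(6500/147) = 1300/147 in ≈ 8.844 in
P = 8.350 ≤ Ia = 8.844 in: entire storm abstracted, Q = 0.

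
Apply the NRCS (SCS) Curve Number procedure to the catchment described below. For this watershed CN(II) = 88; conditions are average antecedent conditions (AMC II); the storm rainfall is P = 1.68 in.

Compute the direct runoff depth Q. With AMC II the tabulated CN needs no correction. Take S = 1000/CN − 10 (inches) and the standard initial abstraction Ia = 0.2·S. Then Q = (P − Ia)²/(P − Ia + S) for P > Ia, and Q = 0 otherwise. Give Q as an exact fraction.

Q = 49923/69850 in ≈ 0.715 in

CN(II) = 88; AMC II needs no correction.
Max retention: S = 1000/88 − 10 = 15/11 in (≈ 1.364 in)
Ia = 0.2·(15/11) = 3/11 in ≈ 0.273 in
Excess rainfall: 1.680 − 0.273 = 1.407 in; P > Ia so Q > 0
Runoff Q = (P−Ia)²/(P−Ia+S) = (1.407)²/(1.407+1.364) = 49923/69850 ≈ 0.715 in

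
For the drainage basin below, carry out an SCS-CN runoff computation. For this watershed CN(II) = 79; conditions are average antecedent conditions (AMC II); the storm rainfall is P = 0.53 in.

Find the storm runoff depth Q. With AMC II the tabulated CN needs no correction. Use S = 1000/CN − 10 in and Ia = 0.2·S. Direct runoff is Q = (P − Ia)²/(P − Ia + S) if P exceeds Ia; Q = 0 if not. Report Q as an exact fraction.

Average conditions: CN = 79 (no AMC adjustment).
Retention S: 1000/CN − 10 with CN=79.000 → S = 210/79 ≈ 2.658 in
Ia = 0.2·(210/79) = 42/79 in ≈ 0.532 in
P = 0.530 ≤ Ia = 0.532 in: entire storm abstracted, Q = 0.

Q = 0 in ≈ 0.000 in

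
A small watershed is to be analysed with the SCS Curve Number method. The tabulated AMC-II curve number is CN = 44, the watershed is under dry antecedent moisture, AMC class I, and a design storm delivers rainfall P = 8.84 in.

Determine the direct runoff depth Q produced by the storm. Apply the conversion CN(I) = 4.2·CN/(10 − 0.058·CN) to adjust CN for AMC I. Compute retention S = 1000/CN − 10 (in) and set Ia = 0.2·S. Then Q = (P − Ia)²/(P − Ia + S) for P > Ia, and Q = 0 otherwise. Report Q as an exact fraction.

Q = 5257849/22516725 in ≈ 0.234 in

CN(I) from CN(II)=44: (4.2·44)/(10 − 0.058·44) = 3300/133 ≈ 24.812
Retention S: 1000/CN − 10 with CN=24.812 → S = 1000/33 ≈ 30.303 in
Initial abstraction Ia = S/5 = (1000/33)/5 = 200/33 ≈ 6.061 in
Since P=8.840 > Ia=6.061: effective rainfall P−Ia = 2293/825 in
Runoff Q = (P−Ia)²/(P−Ia+S) = (2.779)²/(2.779+30.303) = 5257849/22516725 ≈ 0.234 in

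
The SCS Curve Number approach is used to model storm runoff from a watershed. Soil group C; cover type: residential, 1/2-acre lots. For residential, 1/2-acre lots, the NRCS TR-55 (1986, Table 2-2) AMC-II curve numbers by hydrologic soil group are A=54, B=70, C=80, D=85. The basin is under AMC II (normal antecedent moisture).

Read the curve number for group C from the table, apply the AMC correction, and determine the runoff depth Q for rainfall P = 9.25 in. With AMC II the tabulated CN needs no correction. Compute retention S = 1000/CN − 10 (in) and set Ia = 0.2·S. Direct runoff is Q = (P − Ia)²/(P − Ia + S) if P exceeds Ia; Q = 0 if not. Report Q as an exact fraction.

NRCS table: residential, 1/2-acre lots, soil group C → CN(II) = 80
AMC II — tabulated CN = 80 applies directly.
S = 1000/80 − 10 = 5/2 in ≈ 2.500 in
Initial abstraction Ia = S/5 = (5/2)/5 = 1/2 ≈ 0.500 in
P − Ia = 9.250 − 0.500 = 35/4 ≈ 8.750 in (> 0, runoff occurs)
Runoff Q = (P−Ia)²/(P−Ia+S) = (8.750)²/(8.750+2.500) = 245/36 ≈ 6.806 in

Q = 245/36 in ≈ 6.806 in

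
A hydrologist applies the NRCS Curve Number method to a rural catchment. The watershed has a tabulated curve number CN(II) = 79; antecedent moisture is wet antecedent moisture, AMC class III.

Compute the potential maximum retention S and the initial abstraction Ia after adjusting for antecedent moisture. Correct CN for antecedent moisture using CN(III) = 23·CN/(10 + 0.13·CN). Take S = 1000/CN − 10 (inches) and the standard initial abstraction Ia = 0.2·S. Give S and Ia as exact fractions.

S = 2100/1817 in ≈ 1.156 in; Ia = 420/1817 in ≈ 0.231 in

Wet (AMC III): CN(III) = 23·79/(10 + 0.13·79) = 1817/(2027/100) = 181700/2027 ≈ 89.640
Max retention: S = 1000/(181700/2027) − 10 = 2100/1817 in (≈ 1.156 in)
Ia = 0.2·(2100/1817) = 420/1817 in ≈ 0.231 in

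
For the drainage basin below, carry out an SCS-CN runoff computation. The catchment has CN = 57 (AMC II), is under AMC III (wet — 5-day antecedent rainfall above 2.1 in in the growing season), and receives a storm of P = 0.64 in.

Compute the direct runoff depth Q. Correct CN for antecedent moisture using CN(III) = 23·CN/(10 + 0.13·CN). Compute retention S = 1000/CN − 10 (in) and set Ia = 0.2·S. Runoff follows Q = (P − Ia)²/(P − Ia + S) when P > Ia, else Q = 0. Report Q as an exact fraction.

CN(III) from CN(II)=57: (23·57)/(10 + 0.13·57) = 131100/1741 ≈ 75.302
S = 1000/(131100/1741) − 10 = 4300/1311 in ≈ 3.280 in
Ia = 0.2S: 0.2·3.280 = 0.656 in (exactly 860/1311)
P = 0.640 ≤ Ia = 0.656 in: entire storm abstracted, Q = 0.

Q = 0 in ≈ 0.000 in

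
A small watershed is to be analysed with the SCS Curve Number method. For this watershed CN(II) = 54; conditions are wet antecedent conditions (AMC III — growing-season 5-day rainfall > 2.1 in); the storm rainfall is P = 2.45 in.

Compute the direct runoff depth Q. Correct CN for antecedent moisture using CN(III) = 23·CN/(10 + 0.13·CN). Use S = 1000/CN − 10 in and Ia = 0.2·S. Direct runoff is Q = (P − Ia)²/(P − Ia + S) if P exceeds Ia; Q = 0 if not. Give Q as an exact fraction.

CN(III) from CN(II)=54: (23·54)/(10 + 0.13·54) = 2700/37 ≈ 72.973
S = 1000/(2700/37) − 10 = 100/27 in ≈ 3.704 in
Ia = 0.2·(100/27) = 20/27 in ≈ 0.741 in
Excess rainfall: 2.450 − 0.741 = 1.709 in; P > Ia so Q > 0
Runoff Q = (P−Ia)²/(P−Ia+S) = (1.709)²/(1.709+3.704) = 851929/1578420 ≈ 0.540 in

Q = 851929/1578420 in ≈ 0.540 in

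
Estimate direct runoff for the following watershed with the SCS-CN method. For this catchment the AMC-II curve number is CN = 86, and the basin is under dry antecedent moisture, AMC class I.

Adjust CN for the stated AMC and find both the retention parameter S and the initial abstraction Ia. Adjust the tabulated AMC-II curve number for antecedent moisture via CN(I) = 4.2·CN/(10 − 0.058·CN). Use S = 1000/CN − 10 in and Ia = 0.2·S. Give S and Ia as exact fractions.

S = 500/129 in ≈ 3.876 in; Ia = 100/129 in ≈ 0.775 in

CN(I) from CN(II)=86: (4.2·86)/(10 − 0.058·86) = 12900/179 ≈ 72.067
Max retention: S = 1000/(12900/179) − 10 = 500/129 in (≈ 3.876 in)
Ia = 0.2S: 0.2·3.876 = 0.775 in (exactly 100/129)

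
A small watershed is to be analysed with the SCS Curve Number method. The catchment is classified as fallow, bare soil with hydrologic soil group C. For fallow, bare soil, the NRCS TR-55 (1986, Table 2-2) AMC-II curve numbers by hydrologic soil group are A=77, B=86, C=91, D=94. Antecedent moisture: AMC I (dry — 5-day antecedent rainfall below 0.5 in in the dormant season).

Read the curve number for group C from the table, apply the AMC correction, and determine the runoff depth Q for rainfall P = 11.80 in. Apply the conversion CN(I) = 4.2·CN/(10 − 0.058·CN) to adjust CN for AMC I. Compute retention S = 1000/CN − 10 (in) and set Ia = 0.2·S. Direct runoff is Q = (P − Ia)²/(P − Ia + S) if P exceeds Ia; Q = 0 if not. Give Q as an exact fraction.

NRCS table: fallow, bare soil, soil group C → CN(II) = 91
CN(I) from CN(II)=91: (4.2·91)/(10 − 0.058·91) = 63700/787 ≈ 80.940
Retention S: 1000/CN − 10 with CN=80.940 → S = 1500/637 ≈ 2.355 in
Initial abstraction Ia = S/5 = (1500/637)/5 = 300/637 ≈ 0.471 in
P − Ia = 11.800 − 0.471 = 36083/3185 ≈ 11.329 in (> 0, runoff occurs)
Runoff Q = (P−Ia)²/(P−Ia+S) = (11.329)²/(11.329+2.355) = 1301982889/138811855 ≈ 9.379 in

Q = 1301982889/138811855 in ≈ 9.379 in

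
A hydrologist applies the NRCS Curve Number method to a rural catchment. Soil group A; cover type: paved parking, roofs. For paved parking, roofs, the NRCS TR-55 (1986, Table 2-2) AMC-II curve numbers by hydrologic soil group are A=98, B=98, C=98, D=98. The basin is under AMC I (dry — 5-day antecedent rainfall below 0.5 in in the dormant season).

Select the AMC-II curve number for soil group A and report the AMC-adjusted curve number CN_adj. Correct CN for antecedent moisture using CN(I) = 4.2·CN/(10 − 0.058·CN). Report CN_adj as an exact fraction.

NRCS table: paved parking, roofs, soil group A → CN(II) = 98
Dry (AMC I): CN(I) = 4.2·98/(10 − 0.058·98) = (2058/5)/(1079/250) = 102900/1079 ≈ 95.366

CN_adj = 102900/1079 ≈ 95.366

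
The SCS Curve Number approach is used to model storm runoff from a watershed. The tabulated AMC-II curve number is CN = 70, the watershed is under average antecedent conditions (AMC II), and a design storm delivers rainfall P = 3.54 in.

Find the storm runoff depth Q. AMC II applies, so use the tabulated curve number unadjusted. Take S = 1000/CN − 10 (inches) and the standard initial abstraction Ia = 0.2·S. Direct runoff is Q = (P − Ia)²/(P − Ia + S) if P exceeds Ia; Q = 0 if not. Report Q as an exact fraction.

Q = 97969/94850 in ≈ 1.033 in

Average conditions: CN = 70 (no AMC adjustment).
Retention S: 1000/CN − 10 with CN=70.000 → S = 30/7 ≈ 4.286 in
Ia = 0.2·(30/7) = 6/7 in ≈ 0.857 in
Since P=3.540 > Ia=0.857: effective rainfall P−Ia = 939/350 in
Runoff Q = (P−Ia)²/(P−Ia+S) = (2.683)²/(2.683+4.286) = 97969/94850 ≈ 1.033 in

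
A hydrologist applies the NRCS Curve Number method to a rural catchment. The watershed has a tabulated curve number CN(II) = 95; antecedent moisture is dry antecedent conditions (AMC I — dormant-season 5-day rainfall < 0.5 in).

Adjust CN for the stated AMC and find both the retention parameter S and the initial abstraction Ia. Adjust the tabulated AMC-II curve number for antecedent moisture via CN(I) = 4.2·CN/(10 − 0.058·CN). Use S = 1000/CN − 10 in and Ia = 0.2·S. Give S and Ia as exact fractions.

Adjust CN=95 to AMC I: 4.2·95/(10 − 0.058·95) → 399 ÷ (449/100) = 39900/449 ≈ 88.864
S = 1000/(39900/449) − 10 = 500/399 in ≈ 1.253 in
Initial abstraction Ia = S/5 = (500/399)/5 = 100/399 ≈ 0.251 in

S = 500/399 in ≈ 1.253 in; Ia = 100/399 in ≈ 0.251 in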